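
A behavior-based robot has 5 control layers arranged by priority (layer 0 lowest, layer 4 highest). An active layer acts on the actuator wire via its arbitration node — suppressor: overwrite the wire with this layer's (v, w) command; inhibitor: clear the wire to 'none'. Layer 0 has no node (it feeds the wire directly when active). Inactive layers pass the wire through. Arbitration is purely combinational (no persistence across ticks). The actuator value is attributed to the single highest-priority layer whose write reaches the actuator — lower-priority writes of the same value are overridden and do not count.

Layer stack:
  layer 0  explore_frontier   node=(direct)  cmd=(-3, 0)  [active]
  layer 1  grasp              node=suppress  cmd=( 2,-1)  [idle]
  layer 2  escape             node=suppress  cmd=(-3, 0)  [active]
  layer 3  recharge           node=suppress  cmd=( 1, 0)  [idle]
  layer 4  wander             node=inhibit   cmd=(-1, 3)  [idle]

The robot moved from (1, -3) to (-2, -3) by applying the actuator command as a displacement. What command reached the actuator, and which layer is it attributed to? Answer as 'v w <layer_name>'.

-3 0 escape

displacement = (-2, -3) − (1, -3) = (-3, 0)
layer 0 (explore_frontier) active — direct: (-3, 0)
layer 1 (grasp) idle — unchanged: (-3, 0)
layer 2 (escape) active — suppresses: (-3, 0)
layer 3 (recharge) idle — unchanged: (-3, 0)
layer 4 (wander) idle — unchanged: (-3, 0)
→ actuator (-3, 0) — from layer 2 (escape)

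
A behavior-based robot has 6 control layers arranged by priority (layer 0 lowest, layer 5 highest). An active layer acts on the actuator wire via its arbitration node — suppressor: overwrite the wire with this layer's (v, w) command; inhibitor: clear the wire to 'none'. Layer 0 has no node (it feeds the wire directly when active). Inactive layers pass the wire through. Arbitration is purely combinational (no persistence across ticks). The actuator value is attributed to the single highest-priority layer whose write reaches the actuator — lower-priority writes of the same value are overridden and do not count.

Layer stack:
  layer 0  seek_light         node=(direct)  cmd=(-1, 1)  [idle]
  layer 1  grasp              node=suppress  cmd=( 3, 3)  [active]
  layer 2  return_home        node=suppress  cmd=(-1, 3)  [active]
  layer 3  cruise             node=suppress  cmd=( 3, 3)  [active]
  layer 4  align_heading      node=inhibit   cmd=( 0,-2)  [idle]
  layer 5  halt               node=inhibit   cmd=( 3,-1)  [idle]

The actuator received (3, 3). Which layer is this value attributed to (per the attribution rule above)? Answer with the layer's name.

layer 0 (seek_light) idle — none
layer 1 (grasp) active — suppresses: (3, 3)
layer 2 (return_home) active — suppresses: (-1, 3)
layer 3 (cruise) active — suppresses: (3, 3)
layer 4 (align_heading) idle — unchanged: (3, 3)
layer 5 (halt) idle — unchanged: (3, 3)
→ actuator (3, 3)
last writer: layer 3 = cruise

cruise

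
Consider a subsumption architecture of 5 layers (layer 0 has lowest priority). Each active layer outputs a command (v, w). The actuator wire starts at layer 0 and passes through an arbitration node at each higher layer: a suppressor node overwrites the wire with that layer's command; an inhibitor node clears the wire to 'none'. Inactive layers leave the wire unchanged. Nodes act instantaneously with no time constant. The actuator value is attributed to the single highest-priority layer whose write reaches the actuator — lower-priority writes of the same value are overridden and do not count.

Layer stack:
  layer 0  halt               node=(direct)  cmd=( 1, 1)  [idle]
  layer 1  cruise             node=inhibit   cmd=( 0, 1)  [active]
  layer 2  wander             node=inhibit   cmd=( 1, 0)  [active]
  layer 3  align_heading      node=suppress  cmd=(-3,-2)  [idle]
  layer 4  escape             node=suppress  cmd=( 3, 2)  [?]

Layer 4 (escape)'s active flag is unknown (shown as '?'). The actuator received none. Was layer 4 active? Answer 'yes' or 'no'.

no

If layer 4 is active=yes:
  actuator would be (3, 2)
If layer 4 is active=no:
  actuator would be none
Observed none, so layer 4 was idle.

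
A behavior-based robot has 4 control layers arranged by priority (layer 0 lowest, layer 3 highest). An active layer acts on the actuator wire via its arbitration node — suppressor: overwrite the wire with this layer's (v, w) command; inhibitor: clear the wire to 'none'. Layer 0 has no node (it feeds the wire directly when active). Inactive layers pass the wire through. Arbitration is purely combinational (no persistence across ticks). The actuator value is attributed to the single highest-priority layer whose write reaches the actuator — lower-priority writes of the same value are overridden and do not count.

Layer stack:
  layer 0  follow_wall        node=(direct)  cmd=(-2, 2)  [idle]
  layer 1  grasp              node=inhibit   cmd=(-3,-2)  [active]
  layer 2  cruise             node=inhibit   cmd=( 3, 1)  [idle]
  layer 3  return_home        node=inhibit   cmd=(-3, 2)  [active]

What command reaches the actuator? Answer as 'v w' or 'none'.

none

layer 0 (follow_wall) idle — none
layer 1 (grasp) active — inhibits: none
layer 2 (cruise) idle — unchanged: none
layer 3 (return_home) active — inhibits: none
→ actuator none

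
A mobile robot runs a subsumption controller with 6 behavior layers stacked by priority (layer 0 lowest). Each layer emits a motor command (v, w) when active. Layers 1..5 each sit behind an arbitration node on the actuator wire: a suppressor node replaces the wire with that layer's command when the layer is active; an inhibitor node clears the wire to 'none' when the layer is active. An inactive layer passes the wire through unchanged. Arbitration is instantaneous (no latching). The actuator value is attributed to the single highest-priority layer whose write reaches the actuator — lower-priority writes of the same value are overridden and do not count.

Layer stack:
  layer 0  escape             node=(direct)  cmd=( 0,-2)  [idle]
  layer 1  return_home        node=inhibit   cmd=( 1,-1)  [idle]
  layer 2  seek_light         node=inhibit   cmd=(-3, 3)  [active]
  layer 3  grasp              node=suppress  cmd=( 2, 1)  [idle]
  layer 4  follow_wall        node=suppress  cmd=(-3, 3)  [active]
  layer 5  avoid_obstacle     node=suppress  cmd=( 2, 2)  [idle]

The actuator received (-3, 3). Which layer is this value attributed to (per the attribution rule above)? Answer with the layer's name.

follow_wall

L0 escape: idle → wire = none
L1 return_home: idle → wire stays none
L2 seek_light: active, inhibitor → wire = none
L3 grasp: idle → wire stays none
L4 follow_wall: active, suppressor → wire = (-3, 3)
L5 avoid_obstacle: idle → wire stays (-3, 3)
actuator = (-3, 3)
last writer: layer 4 = follow_wall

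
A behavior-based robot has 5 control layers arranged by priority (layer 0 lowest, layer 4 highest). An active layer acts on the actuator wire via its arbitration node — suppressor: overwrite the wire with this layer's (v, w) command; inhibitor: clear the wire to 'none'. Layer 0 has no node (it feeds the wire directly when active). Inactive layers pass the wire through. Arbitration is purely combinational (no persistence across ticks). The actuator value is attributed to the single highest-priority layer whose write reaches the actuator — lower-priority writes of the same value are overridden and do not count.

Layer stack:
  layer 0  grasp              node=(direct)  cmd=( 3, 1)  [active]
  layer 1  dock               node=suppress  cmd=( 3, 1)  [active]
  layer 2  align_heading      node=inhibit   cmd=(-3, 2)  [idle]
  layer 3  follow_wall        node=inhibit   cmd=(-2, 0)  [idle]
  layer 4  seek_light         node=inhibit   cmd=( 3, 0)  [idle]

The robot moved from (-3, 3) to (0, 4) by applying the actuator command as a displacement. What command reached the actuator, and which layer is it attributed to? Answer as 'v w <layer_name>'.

displacement = (0, 4) − (-3, 3) = (3, 1)
layer 0 (grasp) active — direct: (3, 1)
layer 1 (dock) active — suppresses: (3, 1)
layer 2 (align_heading) idle — unchanged: (3, 1)
layer 3 (follow_wall) idle — unchanged: (3, 1)
layer 4 (seek_light) idle — unchanged: (3, 1)
→ actuator (3, 1) — from layer 1 (dock)

3 1 dock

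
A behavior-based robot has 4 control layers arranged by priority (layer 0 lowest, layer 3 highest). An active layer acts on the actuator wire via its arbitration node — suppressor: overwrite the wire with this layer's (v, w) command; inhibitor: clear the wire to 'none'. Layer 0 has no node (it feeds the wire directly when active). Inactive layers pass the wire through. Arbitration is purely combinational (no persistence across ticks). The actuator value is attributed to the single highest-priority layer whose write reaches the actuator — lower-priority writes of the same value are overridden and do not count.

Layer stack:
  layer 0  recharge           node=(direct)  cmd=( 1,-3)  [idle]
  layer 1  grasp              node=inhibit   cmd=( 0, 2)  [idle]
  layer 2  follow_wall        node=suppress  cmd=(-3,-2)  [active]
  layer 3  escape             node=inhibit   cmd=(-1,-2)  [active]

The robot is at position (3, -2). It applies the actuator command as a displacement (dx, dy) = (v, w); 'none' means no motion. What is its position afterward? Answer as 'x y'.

3 -2

layer 0 (recharge) idle — none
layer 1 (grasp) idle — unchanged: none
layer 2 (follow_wall) active — suppresses: (-3, -2)
layer 3 (escape) active — inhibits: none
→ actuator none
position: (3, -2) + none = (3, -2)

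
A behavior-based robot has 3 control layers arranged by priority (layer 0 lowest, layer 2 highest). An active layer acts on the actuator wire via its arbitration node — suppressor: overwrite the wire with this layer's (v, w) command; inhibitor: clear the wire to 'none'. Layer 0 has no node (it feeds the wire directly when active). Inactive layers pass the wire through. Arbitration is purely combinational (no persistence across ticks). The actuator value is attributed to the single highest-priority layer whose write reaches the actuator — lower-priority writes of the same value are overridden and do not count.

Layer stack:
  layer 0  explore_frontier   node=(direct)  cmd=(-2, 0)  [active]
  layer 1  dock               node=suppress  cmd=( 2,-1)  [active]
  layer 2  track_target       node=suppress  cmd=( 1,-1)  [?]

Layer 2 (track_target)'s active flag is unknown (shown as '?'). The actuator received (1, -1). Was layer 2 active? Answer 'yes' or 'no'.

If layer 2 is active=yes:
  actuator would be (1, -1)
If layer 2 is active=no:
  actuator would be (2, -1)
Observed (1, -1), so layer 2 was active.

yes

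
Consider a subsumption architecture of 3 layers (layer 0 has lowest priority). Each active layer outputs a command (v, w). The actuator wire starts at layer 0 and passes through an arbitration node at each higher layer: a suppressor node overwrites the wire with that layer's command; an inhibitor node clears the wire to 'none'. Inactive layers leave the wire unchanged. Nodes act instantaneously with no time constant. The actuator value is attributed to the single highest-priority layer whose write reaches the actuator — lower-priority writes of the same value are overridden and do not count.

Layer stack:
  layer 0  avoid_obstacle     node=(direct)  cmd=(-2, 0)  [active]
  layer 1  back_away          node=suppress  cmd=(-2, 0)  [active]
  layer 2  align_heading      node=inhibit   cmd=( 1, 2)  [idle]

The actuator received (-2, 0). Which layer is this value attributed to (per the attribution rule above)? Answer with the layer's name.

back_away

L0 avoid_obstacle: active, feeds wire = (-2, 0)
L1 back_away: active, suppressor → wire = (-2, 0)
L2 align_heading: idle → wire stays (-2, 0)
actuator = (-2, 0)
last writer: layer 1 = back_away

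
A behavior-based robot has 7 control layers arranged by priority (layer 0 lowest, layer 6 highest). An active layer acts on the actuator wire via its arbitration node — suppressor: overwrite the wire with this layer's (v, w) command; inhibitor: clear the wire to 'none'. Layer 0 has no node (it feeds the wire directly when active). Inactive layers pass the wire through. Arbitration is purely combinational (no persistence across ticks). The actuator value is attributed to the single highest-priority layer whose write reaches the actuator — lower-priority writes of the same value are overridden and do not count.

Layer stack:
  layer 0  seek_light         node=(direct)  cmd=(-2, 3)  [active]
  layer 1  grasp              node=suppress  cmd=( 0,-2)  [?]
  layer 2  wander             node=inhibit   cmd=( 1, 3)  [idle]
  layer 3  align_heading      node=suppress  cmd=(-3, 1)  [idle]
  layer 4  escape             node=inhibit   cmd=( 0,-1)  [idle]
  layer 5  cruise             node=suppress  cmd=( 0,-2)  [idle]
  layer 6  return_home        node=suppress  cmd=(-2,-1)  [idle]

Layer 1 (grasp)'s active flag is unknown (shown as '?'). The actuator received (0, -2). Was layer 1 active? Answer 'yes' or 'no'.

yes

If layer 1 is active=yes:
  actuator would be (0, -2)
If layer 1 is active=no:
  actuator would be (-2, 3)
Observed (0, -2), so layer 1 was active.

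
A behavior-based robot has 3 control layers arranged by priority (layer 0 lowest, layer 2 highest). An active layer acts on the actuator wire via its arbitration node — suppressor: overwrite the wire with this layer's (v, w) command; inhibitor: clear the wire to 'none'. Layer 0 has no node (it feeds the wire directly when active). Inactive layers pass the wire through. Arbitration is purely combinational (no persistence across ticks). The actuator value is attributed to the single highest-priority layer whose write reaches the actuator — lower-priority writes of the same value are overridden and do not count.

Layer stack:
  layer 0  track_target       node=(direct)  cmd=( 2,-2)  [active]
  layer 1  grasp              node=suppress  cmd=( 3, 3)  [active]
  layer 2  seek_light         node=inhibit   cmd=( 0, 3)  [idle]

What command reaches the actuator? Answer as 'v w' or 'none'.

3 3

L0 track_target: active, feeds wire = (2, -2)
L1 grasp: active, suppressor → wire = (3, 3)
L2 seek_light: idle → wire stays (3, 3)
actuator = (3, 3)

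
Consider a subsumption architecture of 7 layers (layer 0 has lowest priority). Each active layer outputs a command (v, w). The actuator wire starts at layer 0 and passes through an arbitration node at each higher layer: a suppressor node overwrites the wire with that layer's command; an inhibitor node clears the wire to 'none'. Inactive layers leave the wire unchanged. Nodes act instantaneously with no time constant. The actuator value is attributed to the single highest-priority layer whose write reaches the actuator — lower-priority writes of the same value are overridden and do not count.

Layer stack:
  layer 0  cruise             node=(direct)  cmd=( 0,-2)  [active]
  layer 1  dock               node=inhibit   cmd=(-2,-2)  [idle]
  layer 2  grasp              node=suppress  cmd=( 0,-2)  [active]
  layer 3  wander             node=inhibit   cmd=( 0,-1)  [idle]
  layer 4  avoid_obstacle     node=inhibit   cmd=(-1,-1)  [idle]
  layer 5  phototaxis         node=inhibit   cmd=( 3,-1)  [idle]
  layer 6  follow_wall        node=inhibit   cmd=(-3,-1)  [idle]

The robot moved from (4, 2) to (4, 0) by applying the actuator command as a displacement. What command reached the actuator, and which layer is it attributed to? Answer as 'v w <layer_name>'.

0 -2 grasp

displacement = (4, 0) − (4, 2) = (0, -2)
[0] cruise on; wire := (0, -2)
[1] dock off; pass (0, -2)
[2] grasp on (suppress); wire := (0, -2)
[3] wander off; pass (0, -2)
[4] avoid_obstacle off; pass (0, -2)
[5] phototaxis off; pass (0, -2)
[6] follow_wall off; pass (0, -2)
output (0, -2) — from layer 2 (grasp)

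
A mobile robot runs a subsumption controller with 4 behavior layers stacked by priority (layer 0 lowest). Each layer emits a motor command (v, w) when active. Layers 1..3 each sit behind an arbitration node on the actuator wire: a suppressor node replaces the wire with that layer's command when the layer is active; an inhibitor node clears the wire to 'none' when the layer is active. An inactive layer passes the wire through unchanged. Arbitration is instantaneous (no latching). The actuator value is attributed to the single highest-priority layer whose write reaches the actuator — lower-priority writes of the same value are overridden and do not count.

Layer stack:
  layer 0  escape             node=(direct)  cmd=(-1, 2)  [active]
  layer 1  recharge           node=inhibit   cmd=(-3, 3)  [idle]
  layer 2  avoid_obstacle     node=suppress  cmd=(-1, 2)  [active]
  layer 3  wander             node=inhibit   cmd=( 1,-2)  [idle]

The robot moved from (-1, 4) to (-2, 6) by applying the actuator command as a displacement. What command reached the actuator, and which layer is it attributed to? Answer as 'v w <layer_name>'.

-1 2 avoid_obstacle

displacement = (-2, 6) − (-1, 4) = (-1, 2)
[0] escape on; wire := (-1, 2)
[1] recharge off; pass (-1, 2)
[2] avoid_obstacle on (suppress); wire := (-1, 2)
[3] wander off; pass (-1, 2)
output (-1, 2) — from layer 2 (avoid_obstacle)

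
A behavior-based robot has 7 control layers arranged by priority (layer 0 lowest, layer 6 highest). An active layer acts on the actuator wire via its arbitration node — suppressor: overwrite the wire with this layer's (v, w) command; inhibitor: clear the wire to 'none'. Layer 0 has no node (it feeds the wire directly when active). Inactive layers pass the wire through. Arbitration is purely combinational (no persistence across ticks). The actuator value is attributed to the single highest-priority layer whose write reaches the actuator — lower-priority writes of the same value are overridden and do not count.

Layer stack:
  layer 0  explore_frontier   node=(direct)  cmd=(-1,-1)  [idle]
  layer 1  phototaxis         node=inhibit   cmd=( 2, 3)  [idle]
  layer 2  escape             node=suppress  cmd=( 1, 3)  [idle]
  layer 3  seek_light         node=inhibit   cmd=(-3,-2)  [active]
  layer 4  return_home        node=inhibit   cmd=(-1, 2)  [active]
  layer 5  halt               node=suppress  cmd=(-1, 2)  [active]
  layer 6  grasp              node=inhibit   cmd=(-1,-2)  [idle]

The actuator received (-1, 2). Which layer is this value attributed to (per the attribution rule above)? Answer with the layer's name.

layer 0 (explore_frontier) idle — none
layer 1 (phototaxis) idle — unchanged: none
layer 2 (escape) idle — unchanged: none
layer 3 (seek_light) active — inhibits: none
layer 4 (return_home) active — inhibits: none
layer 5 (halt) active — suppresses: (-1, 2)
layer 6 (grasp) idle — unchanged: (-1, 2)
→ actuator (-1, 2)
last writer: layer 5 = halt

halt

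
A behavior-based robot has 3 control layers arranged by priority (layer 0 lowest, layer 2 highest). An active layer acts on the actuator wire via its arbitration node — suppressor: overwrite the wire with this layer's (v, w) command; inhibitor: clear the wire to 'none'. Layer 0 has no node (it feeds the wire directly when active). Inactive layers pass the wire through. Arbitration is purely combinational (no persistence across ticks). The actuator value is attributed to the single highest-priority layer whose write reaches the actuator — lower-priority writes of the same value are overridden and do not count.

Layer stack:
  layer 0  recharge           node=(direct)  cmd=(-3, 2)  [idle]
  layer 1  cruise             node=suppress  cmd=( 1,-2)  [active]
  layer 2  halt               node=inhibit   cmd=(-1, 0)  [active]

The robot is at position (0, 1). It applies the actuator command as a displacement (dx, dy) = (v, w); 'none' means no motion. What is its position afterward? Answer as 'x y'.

0 1

[0] recharge off; wire := none
[1] cruise on (suppress); wire := (1, -2)
[2] halt on (inhibit); wire := none
output none
position: (0, 1) + none = (0, 1)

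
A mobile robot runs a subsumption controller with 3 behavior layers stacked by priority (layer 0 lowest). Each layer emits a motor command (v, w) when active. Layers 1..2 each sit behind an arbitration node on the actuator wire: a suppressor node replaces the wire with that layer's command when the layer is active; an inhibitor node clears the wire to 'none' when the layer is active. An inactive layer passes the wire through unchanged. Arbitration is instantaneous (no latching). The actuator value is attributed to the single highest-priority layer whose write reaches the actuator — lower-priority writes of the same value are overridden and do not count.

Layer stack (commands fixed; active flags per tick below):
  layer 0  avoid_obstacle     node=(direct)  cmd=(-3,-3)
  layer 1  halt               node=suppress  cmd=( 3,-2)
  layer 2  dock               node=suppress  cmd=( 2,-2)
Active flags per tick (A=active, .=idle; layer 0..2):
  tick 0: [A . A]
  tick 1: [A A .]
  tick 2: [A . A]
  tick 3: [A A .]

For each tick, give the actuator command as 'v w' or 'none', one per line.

tick 0:
  [0] avoid_obstacle on; wire := (-3, -3)
  [1] halt off; pass (-3, -3)
  [2] dock on (suppress); wire := (2, -2)
  output (2, -2)
tick 1:
  [0] avoid_obstacle on; wire := (-3, -3)
  [1] halt on (suppress); wire := (3, -2)
  [2] dock off; pass (3, -2)
  output (3, -2)
tick 2:
  [0] avoid_obstacle on; wire := (-3, -3)
  [1] halt off; pass (-3, -3)
  [2] dock on (suppress); wire := (2, -2)
  output (2, -2)
tick 3:
  [0] avoid_obstacle on; wire := (-3, -3)
  [1] halt on (suppress); wire := (3, -2)
  [2] dock off; pass (3, -2)
  output (3, -2)

2 -2
3 -2
2 -2
3 -2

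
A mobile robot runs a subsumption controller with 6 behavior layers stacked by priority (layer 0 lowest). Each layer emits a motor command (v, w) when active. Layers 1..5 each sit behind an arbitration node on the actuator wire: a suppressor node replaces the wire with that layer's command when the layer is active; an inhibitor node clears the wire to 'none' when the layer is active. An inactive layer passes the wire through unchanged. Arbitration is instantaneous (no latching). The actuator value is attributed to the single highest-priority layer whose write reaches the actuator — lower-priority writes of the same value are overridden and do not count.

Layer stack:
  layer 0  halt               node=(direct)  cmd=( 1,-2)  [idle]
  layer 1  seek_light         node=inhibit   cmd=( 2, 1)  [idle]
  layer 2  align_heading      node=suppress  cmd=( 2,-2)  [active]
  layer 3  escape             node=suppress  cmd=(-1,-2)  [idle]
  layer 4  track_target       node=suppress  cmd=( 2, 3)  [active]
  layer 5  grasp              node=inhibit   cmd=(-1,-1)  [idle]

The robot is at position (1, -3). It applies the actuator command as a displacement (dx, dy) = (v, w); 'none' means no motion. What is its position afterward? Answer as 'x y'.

3 0

L0 halt: idle → wire = none
L1 seek_light: idle → wire stays none
L2 align_heading: active, suppressor → wire = (2, -2)
L3 escape: idle → wire stays (2, -2)
L4 track_target: active, suppressor → wire = (2, 3)
L5 grasp: idle → wire stays (2, 3)
actuator = (2, 3)
position: (1, -3) + (2, 3) = (3, 0)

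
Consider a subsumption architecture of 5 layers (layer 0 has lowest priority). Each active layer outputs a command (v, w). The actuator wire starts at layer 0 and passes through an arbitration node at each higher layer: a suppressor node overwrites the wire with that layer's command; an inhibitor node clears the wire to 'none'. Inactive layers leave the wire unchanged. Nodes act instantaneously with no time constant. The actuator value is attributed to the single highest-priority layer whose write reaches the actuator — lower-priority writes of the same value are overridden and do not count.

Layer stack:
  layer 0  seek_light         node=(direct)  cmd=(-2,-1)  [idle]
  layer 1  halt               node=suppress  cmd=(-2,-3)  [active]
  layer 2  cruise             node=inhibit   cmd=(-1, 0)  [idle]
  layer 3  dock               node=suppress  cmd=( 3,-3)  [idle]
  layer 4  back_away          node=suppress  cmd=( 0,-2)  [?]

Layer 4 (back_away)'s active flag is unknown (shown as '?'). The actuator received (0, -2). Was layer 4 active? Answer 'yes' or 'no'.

yes

If layer 4 is active=yes:
  actuator would be (0, -2)
If layer 4 is active=no:
  actuator would be (-2, -3)
Observed (0, -2), so layer 4 was active.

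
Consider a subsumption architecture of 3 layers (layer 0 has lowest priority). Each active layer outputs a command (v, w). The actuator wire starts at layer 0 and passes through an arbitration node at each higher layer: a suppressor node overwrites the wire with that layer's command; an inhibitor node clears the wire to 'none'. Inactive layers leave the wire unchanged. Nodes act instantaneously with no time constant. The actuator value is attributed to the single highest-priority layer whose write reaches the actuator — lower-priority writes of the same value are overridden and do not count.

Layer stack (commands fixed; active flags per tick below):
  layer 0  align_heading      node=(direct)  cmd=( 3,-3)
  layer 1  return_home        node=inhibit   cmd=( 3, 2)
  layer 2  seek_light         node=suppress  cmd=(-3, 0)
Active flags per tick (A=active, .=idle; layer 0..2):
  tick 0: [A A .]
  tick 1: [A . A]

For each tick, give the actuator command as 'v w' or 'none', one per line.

tick 0:
  layer 0 (align_heading) active — direct: (3, -3)
  layer 1 (return_home) active — inhibits: none
  layer 2 (seek_light) idle — unchanged: none
  → actuator none
tick 1:
  layer 0 (align_heading) active — direct: (3, -3)
  layer 1 (return_home) idle — unchanged: (3, -3)
  layer 2 (seek_light) active — suppresses: (-3, 0)
  → actuator (-3, 0)

none
-3 0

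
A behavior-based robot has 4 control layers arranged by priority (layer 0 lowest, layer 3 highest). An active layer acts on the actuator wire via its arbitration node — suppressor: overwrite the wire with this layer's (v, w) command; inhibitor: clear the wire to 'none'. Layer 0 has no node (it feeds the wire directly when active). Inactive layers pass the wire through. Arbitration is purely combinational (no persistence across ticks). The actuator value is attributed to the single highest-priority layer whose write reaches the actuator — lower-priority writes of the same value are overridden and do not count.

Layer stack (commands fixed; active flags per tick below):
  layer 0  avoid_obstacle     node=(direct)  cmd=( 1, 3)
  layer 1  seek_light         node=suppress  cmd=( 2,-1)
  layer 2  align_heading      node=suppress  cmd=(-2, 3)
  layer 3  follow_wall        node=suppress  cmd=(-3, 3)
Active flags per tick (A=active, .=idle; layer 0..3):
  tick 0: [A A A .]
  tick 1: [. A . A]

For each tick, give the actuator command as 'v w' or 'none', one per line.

tick 0:
  L0 avoid_obstacle: active, feeds wire = (1, 3)
  L1 seek_light: active, suppressor → wire = (2, -1)
  L2 align_heading: active, suppressor → wire = (-2, 3)
  L3 follow_wall: idle → wire stays (-2, 3)
  actuator = (-2, 3)
tick 1:
  L0 avoid_obstacle: idle → wire = none
  L1 seek_light: active, suppressor → wire = (2, -1)
  L2 align_heading: idle → wire stays (2, -1)
  L3 follow_wall: active, suppressor → wire = (-3, 3)
  actuator = (-3, 3)

-2 3
-3 3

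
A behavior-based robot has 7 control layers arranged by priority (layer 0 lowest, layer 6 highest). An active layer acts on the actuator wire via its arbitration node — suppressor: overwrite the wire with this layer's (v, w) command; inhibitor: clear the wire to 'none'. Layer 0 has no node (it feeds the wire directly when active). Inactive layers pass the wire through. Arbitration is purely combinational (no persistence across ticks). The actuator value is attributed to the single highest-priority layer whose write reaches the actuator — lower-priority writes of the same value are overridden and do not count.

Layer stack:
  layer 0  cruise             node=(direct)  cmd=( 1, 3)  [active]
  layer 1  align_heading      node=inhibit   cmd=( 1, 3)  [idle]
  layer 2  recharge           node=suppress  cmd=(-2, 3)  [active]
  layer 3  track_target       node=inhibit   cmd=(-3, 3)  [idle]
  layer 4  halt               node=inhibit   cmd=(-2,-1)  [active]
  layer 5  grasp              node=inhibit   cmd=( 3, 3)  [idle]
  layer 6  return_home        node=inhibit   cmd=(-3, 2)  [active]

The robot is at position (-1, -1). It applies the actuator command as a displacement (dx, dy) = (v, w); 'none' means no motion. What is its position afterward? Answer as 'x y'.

layer 0 (cruise) active — direct: (1, 3)
layer 1 (align_heading) idle — unchanged: (1, 3)
layer 2 (recharge) active — suppresses: (-2, 3)
layer 3 (track_target) idle — unchanged: (-2, 3)
layer 4 (halt) active — inhibits: none
layer 5 (grasp) idle — unchanged: none
layer 6 (return_home) active — inhibits: none
→ actuator none
position: (-1, -1) + none = (-1, -1)

-1 -1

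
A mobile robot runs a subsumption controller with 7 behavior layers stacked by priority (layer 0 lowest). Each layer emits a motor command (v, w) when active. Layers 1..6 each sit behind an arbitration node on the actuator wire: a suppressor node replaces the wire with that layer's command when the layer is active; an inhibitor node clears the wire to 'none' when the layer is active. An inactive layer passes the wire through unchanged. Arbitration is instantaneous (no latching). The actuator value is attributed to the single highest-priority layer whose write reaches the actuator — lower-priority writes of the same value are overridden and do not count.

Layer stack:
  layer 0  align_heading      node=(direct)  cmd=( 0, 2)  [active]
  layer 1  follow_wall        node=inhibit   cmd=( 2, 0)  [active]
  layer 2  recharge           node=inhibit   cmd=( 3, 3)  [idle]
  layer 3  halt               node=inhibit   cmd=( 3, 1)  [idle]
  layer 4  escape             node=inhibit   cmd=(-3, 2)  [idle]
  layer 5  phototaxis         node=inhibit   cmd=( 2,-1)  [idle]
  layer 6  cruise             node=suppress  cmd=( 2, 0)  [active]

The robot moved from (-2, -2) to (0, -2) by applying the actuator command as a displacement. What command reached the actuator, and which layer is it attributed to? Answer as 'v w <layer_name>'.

2 0 cruise

displacement = (0, -2) − (-2, -2) = (2, 0)
[0] align_heading on; wire := (0, 2)
[1] follow_wall on (inhibit); wire := none
[2] recharge off; pass none
[3] halt off; pass none
[4] escape off; pass none
[5] phototaxis off; pass none
[6] cruise on (suppress); wire := (2, 0)
output (2, 0) — from layer 6 (cruise)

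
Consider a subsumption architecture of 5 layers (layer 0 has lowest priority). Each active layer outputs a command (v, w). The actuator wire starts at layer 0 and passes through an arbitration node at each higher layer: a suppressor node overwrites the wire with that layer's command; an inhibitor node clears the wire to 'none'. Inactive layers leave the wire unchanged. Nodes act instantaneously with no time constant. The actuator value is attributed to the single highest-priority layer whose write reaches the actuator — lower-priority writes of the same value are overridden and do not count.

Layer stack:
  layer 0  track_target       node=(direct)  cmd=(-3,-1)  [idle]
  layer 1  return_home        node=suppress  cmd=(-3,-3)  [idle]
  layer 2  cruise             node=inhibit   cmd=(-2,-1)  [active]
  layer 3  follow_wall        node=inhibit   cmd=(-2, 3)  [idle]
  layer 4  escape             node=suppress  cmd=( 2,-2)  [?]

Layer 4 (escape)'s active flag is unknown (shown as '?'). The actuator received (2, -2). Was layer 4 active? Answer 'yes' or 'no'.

yes

If layer 4 is active=yes:
  actuator would be (2, -2)
If layer 4 is active=no:
  actuator would be none
Observed (2, -2), so layer 4 was active.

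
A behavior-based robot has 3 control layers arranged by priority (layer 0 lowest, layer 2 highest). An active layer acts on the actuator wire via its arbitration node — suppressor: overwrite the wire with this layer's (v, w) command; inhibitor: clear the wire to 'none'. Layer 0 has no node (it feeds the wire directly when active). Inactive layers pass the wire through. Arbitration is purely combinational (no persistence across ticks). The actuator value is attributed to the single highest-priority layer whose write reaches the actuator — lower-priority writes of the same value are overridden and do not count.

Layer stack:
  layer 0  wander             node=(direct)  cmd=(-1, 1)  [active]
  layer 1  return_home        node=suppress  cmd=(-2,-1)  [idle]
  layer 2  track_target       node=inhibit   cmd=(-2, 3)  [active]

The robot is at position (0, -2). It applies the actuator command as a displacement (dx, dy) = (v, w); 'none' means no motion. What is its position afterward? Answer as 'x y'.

[0] wander on; wire := (-1, 1)
[1] return_home off; pass (-1, 1)
[2] track_target on (inhibit); wire := none
output none
position: (0, -2) + none = (0, -2)

0 -2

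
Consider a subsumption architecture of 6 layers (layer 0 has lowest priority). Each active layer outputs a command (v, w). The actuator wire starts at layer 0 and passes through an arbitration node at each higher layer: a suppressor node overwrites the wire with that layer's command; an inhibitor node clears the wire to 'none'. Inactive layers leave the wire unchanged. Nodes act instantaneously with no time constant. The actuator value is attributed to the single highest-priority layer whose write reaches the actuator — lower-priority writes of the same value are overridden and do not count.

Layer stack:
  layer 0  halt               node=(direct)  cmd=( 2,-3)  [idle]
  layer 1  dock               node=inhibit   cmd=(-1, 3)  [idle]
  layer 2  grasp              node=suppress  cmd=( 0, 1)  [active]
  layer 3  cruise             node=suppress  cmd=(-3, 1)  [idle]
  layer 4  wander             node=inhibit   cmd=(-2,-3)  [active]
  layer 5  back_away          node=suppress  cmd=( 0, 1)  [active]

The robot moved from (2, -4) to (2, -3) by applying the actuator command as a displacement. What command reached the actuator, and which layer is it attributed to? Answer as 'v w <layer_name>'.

0 1 back_away

displacement = (2, -3) − (2, -4) = (0, 1)
layer 0 (halt) idle — none
layer 1 (dock) idle — unchanged: none
layer 2 (grasp) active — suppresses: (0, 1)
layer 3 (cruise) idle — unchanged: (0, 1)
layer 4 (wander) active — inhibits: none
layer 5 (back_away) active — suppresses: (0, 1)
→ actuator (0, 1) — from layer 5 (back_away)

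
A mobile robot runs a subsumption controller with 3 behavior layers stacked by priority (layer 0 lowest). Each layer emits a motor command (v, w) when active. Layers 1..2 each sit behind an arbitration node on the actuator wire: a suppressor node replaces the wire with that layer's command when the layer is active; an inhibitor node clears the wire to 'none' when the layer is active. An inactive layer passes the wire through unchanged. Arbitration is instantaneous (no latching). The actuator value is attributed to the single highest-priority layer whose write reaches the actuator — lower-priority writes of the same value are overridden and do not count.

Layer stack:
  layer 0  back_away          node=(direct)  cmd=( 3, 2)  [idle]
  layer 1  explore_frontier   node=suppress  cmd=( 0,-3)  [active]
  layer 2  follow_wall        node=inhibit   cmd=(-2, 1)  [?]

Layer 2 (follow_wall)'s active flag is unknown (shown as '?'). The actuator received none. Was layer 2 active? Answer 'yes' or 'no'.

yes

If layer 2 is active=yes:
  actuator would be none
If layer 2 is active=no:
  actuator would be (0, -3)
Observed none, so layer 2 was active.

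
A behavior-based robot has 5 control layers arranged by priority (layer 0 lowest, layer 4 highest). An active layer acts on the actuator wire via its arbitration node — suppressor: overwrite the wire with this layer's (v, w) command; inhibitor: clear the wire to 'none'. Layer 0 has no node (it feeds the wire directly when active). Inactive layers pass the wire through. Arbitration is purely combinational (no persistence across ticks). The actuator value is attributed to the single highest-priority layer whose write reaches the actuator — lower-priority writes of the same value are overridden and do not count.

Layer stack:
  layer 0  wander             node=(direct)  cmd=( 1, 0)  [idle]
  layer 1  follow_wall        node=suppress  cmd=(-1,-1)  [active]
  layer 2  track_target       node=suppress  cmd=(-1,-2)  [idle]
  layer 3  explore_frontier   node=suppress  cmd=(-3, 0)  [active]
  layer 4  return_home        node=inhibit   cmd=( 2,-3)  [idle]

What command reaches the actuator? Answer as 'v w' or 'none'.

[0] wander off; wire := none
[1] follow_wall on (suppress); wire := (-1, -1)
[2] track_target off; pass (-1, -1)
[3] explore_frontier on (suppress); wire := (-3, 0)
[4] return_home off; pass (-3, 0)
output (-3, 0)

-3 0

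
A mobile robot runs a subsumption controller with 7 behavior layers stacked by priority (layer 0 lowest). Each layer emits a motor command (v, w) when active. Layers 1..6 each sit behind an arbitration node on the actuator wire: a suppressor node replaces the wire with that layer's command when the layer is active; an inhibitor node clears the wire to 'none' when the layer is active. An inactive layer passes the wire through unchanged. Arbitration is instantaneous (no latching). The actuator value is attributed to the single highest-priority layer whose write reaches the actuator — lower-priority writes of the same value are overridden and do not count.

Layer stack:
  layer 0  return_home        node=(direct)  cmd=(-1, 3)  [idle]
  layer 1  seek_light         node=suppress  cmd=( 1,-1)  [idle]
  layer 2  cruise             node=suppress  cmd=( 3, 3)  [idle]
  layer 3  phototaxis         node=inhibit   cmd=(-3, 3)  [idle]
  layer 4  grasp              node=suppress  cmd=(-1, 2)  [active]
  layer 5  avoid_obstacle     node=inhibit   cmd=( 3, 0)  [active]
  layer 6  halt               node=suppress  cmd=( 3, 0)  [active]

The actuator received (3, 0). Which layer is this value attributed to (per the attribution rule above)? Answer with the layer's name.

halt

layer 0 (return_home) idle — none
layer 1 (seek_light) idle — unchanged: none
layer 2 (cruise) idle — unchanged: none
layer 3 (phototaxis) idle — unchanged: none
layer 4 (grasp) active — suppresses: (-1, 2)
layer 5 (avoid_obstacle) active — inhibits: none
layer 6 (halt) active — suppresses: (3, 0)
→ actuator (3, 0)
last writer: layer 6 = halt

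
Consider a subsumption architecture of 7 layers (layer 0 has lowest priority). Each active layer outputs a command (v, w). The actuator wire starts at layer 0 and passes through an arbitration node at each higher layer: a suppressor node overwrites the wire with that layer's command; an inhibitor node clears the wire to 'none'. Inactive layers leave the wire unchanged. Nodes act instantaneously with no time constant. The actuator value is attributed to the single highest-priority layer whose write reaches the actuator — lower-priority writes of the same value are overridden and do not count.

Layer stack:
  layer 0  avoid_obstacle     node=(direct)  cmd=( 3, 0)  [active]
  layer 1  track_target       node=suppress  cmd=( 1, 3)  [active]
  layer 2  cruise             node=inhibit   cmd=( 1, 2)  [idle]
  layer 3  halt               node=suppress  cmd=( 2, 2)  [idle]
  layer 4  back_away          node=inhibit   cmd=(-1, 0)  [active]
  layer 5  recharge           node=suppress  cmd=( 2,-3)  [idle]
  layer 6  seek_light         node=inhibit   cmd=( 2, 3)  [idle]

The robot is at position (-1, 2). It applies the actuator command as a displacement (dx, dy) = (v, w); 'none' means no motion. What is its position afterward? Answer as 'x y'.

layer 0 (avoid_obstacle) active — direct: (3, 0)
layer 1 (track_target) active — suppresses: (1, 3)
layer 2 (cruise) idle — unchanged: (1, 3)
layer 3 (halt) idle — unchanged: (1, 3)
layer 4 (back_away) active — inhibits: none
layer 5 (recharge) idle — unchanged: none
layer 6 (seek_light) idle — unchanged: none
→ actuator none
position: (-1, 2) + none = (-1, 2)

-1 2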